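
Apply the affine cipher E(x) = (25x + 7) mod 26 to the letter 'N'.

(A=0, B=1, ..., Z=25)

Step 1: Convert 'N' to number: x = 13.
Step 2: E(13) = (25 * 13 + 7) mod 26 = 332 mod 26 = 20.
Step 3: Convert 20 back to letter: U.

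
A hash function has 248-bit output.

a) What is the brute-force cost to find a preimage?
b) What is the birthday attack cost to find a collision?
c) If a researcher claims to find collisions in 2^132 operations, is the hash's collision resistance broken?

Step 1: Preimage resistance requires brute-force of 2^248 operations.
Step 2: Collision resistance (birthday bound) = 2^(248/2) = 2^124.
Step 3: The claimed attack costs 2^132 operations.
Step 4: Since 2^132 >= 2^124, the claimed attack is no faster than the generic birthday attack, so this does not break collision resistance.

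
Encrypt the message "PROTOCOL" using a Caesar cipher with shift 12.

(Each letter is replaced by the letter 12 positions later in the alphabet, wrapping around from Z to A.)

Step 1: For each letter, shift forward by 12 positions (mod 26).
  P (position 15) -> position (15+12) mod 26 = 1 -> B
  R (position 17) -> position (17+12) mod 26 = 3 -> D
  O (position 14) -> position (14+12) mod 26 = 0 -> A
  T (position 19) -> position (19+12) mod 26 = 5 -> F
  O (position 14) -> position (14+12) mod 26 = 0 -> A
  C (position 2) -> position (2+12) mod 26 = 14 -> O
  O (position 14) -> position (14+12) mod 26 = 0 -> A
  L (position 11) -> position (11+12) mod 26 = 23 -> X
Result: BDAFAOAX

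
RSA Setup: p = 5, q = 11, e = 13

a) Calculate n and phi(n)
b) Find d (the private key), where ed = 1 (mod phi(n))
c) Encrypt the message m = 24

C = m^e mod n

Step 1: n = 5 * 11 = 55.
Step 2: phi(n) = (5-1)(11-1) = 4 * 10 = 40.
Step 3: Find d = 13^(-1) mod 40 = 37.
  Verify: 13 * 37 = 481 = 1 (mod 40).
Step 4: C = 24^13 mod 55 = 19.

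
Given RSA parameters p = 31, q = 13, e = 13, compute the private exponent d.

Step 1: n = 31 * 13 = 403.
Step 2: phi(n) = 30 * 12 = 360.
Step 3: Find d such that 13 * d = 1 (mod 360).
Step 4: d = 13^(-1) mod 360 = 277.
Verification: 13 * 277 = 3601 = 10 * 360 + 1.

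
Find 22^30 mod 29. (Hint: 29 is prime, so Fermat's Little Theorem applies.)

Step 1: Since 29 is prime, by Fermat's Little Theorem: 22^28 = 1 (mod 29).
Step 2: Reduce exponent: 30 mod 28 = 2.
Step 3: So 22^30 = 22^2 (mod 29).
Step 4: 22^2 mod 29 = 20.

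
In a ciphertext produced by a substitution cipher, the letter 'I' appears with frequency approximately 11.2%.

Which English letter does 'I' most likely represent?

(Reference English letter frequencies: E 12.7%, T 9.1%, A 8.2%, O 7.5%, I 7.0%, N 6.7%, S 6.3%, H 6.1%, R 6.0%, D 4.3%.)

Step 1: The observed frequency is 11.2%.
Step 2: Compare with English frequencies:
  E: 12.7% (difference: 1.5%) <-- closest
  T: 9.1% (difference: 2.1%)
  A: 8.2% (difference: 3.0%)
  O: 7.5% (difference: 3.7%)
  I: 7.0% (difference: 4.2%)
  N: 6.7% (difference: 4.5%)
  S: 6.3% (difference: 4.9%)
  H: 6.1% (difference: 5.1%)
  R: 6.0% (difference: 5.2%)
  D: 4.3% (difference: 6.9%)
Step 3: 'I' most likely represents 'E' (frequency 12.7%).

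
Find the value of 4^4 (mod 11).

Step 1: Compute 4^4 mod 11 step by step, reducing modulo 11 at each step.
  4^1 mod 11 = 4
  4^2 mod 11 = (4 * 4) mod 11 = 5
  4^3 mod 11 = (5 * 4) mod 11 = 9
  4^4 mod 11 = (9 * 4) mod 11 = 3
Step 2: Result = 3.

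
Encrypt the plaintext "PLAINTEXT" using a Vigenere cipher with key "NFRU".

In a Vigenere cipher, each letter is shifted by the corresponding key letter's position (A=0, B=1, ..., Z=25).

Step 1: Repeat key to match plaintext length:
  Plaintext: PLAINTEXT
  Key:       NFRUNFRUN
Step 2: Encrypt each letter:
  P(15) + N(13) = (15+13) mod 26 = 2 = C
  L(11) + F(5) = (11+5) mod 26 = 16 = Q
  A(0) + R(17) = (0+17) mod 26 = 17 = R
  I(8) + U(20) = (8+20) mod 26 = 2 = C
  N(13) + N(13) = (13+13) mod 26 = 0 = A
  T(19) + F(5) = (19+5) mod 26 = 24 = Y
  E(4) + R(17) = (4+17) mod 26 = 21 = V
  X(23) + U(20) = (23+20) mod 26 = 17 = R
  T(19) + N(13) = (19+13) mod 26 = 6 = G
Ciphertext: CQRCAYVRG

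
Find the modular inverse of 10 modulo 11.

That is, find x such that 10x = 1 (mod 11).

Step 1: We need x such that 10 * x = 1 (mod 11).
Step 2: Using the extended Euclidean algorithm or trial:
  10 * 10 = 100 = 9 * 11 + 1.
Step 3: Since 100 mod 11 = 1, the inverse is x = 10.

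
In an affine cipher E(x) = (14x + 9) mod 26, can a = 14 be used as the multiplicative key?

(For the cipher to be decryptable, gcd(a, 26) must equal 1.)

Step 1: Compute gcd(14, 26).
Step 2: gcd(14, 26) = 2.
Since gcd = 2 != 1, 14 shares a common factor with 26, so it cannot be used.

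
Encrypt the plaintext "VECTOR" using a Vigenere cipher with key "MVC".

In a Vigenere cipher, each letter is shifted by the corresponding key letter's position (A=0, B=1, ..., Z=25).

Step 1: Repeat key to match plaintext length:
  Plaintext: VECTOR
  Key:       MVCMVC
Step 2: Encrypt each letter:
  V(21) + M(12) = (21+12) mod 26 = 7 = H
  E(4) + V(21) = (4+21) mod 26 = 25 = Z
  C(2) + C(2) = (2+2) mod 26 = 4 = E
  T(19) + M(12) = (19+12) mod 26 = 5 = F
  O(14) + V(21) = (14+21) mod 26 = 9 = J
  R(17) + C(2) = (17+2) mod 26 = 19 = T
Ciphertext: HZEFJT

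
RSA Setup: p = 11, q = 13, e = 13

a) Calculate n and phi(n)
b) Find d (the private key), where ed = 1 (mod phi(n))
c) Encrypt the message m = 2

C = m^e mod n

Step 1: n = 11 * 13 = 143.
Step 2: phi(n) = (11-1)(13-1) = 10 * 12 = 120.
Step 3: Find d = 13^(-1) mod 120 = 37.
  Verify: 13 * 37 = 481 = 1 (mod 120).
Step 4: C = 2^13 mod 143 = 41.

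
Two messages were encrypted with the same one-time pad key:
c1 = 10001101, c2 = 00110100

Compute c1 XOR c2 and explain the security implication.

Step 1: c1 XOR c2 = (m1 XOR k) XOR (m2 XOR k).
Step 2: By XOR associativity/commutativity: = m1 XOR m2 XOR k XOR k = m1 XOR m2.
Step 3: 10001101 XOR 00110100 = 10111001 = 185.
Step 4: The key cancels out! An attacker learns m1 XOR m2 = 185, revealing the relationship between plaintexts.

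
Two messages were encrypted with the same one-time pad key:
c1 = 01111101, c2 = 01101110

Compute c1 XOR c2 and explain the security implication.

Step 1: c1 XOR c2 = (m1 XOR k) XOR (m2 XOR k).
Step 2: By XOR associativity/commutativity: = m1 XOR m2 XOR k XOR k = m1 XOR m2.
Step 3: 01111101 XOR 01101110 = 00010011 = 19.
Step 4: The key cancels out! An attacker learns m1 XOR m2 = 19, revealing the relationship between plaintexts.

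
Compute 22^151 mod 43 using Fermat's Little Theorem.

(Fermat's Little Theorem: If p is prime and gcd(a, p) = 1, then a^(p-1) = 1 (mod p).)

Step 1: Since 43 is prime, by Fermat's Little Theorem: 22^42 = 1 (mod 43).
Step 2: Reduce exponent: 151 mod 42 = 25.
Step 3: So 22^151 = 22^25 (mod 43).
Step 4: 22^25 mod 43 = 8.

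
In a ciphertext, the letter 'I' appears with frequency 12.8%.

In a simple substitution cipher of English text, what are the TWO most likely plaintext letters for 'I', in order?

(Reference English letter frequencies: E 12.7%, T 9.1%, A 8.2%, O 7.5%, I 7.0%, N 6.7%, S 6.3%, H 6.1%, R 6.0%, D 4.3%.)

Step 1: Observed frequency of 'I' is 12.8%.
Step 2: Compute distances to each reference frequency and sort:
  E (12.7%): difference = 0.1% <-- BEST
  T (9.1%): difference = 3.7% <-- RUNNER-UP
  A (8.2%): difference = 4.6%
  O (7.5%): difference = 5.3%
  I (7.0%): difference = 5.8%
Step 3: Most likely is 'E' (12.7%, diff 0.1%); second most likely is 'T' (9.1%, diff 3.7%).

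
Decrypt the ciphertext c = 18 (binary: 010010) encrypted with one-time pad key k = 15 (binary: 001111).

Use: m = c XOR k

Step 1: XOR ciphertext with key:
  Ciphertext: 010010
  Key:        001111
  XOR:        011101
Step 2: Plaintext = 011101 = 29 in decimal.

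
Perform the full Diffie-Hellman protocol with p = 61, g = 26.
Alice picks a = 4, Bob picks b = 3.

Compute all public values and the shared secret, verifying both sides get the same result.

Step 1: A = g^a mod p = 26^4 mod 61 = 25.
Step 2: B = g^b mod p = 26^3 mod 61 = 8.
Step 3: Alice computes s = B^a mod p = 8^4 mod 61 = 9.
Step 4: Bob computes s = A^b mod p = 25^3 mod 61 = 9.
Both sides agree: shared secret = 9.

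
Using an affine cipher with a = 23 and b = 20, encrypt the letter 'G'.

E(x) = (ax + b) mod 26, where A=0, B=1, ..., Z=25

Step 1: Convert 'G' to number: x = 6.
Step 2: E(6) = (23 * 6 + 20) mod 26 = 158 mod 26 = 2.
Step 3: Convert 2 back to letter: C.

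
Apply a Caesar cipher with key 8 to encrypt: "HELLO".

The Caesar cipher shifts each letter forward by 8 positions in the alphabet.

Step 1: For each letter, shift forward by 8 positions (mod 26).
  H (position 7) -> position (7+8) mod 26 = 15 -> P
  E (position 4) -> position (4+8) mod 26 = 12 -> M
  L (position 11) -> position (11+8) mod 26 = 19 -> T
  L (position 11) -> position (11+8) mod 26 = 19 -> T
  O (position 14) -> position (14+8) mod 26 = 22 -> W
Result: PMTTW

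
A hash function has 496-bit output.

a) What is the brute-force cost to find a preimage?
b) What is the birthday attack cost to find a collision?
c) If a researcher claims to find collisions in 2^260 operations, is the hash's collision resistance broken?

Step 1: Preimage resistance requires brute-force of 2^496 operations.
Step 2: Collision resistance (birthday bound) = 2^(496/2) = 2^248.
Step 3: The claimed attack costs 2^260 operations.
Step 4: Since 2^260 >= 2^248, the claimed attack is no faster than the generic birthday attack, so this does not break collision resistance.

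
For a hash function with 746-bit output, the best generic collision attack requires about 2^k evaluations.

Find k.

Step 1: The hash has a 746-bit output.
Step 2: Collision resistance means it should be infeasible to find any x != y with h(x) = h(y).
By the birthday bound, a generic collision search succeeds after about sqrt(2^746) = 2^(746/2) = 2^373 evaluations.
Step 3: Security level = 373 bits.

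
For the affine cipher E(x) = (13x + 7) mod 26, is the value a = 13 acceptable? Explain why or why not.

Step 1: Compute gcd(13, 26).
Step 2: gcd(13, 26) = 13.
Since gcd = 13 != 1, 13 shares a common factor with 26, so it cannot be used.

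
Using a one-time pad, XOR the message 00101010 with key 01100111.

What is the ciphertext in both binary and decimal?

Step 1: Write out the XOR operation bit by bit:
  Message: 00101010
  Key:     01100111
  XOR:     01001101
Step 2: Convert to decimal: 01001101 = 77.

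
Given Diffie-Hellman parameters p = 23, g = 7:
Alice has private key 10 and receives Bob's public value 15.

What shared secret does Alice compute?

Step 1: s = B^a mod p = 15^10 mod 23.
  15^1 mod 23 = 15
  15^2 mod 23 = (15 * 15) mod 23 = 18
  15^3 mod 23 = (18 * 15) mod 23 = 17
  15^4 mod 23 = (17 * 15) mod 23 = 2
  15^5 mod 23 = (2 * 15) mod 23 = 7
  15^6 mod 23 = (7 * 15) mod 23 = 13
  15^7 mod 23 = (13 * 15) mod 23 = 11
  15^8 mod 23 = (11 * 15) mod 23 = 4
  15^9 mod 23 = (4 * 15) mod 23 = 14
  15^10 mod 23 = (14 * 15) mod 23 = 3
Result: shared secret = 3.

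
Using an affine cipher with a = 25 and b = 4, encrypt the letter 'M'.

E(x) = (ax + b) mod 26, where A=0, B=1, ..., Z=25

Step 1: Convert 'M' to number: x = 12.
Step 2: E(12) = (25 * 12 + 4) mod 26 = 304 mod 26 = 18.
Step 3: Convert 18 back to letter: S.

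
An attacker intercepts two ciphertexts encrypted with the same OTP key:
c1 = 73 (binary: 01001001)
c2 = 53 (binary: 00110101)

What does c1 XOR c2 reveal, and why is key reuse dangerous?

Step 1: c1 XOR c2 = (m1 XOR k) XOR (m2 XOR k).
Step 2: By XOR associativity/commutativity: = m1 XOR m2 XOR k XOR k = m1 XOR m2.
Step 3: 01001001 XOR 00110101 = 01111100 = 124.
Step 4: The key cancels out! An attacker learns m1 XOR m2 = 124, revealing the relationship between plaintexts.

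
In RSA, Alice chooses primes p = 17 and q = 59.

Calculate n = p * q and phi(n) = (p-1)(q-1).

Step 1: n = p * q = 17 * 59 = 1003.
Step 2: phi(n) = (p-1)(q-1) = 16 * 58 = 928.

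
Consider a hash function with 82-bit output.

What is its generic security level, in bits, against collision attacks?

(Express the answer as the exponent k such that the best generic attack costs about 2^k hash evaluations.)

Step 1: The hash has a 82-bit output.
Step 2: Collision resistance means it should be infeasible to find any x != y with h(x) = h(y).
By the birthday bound, a generic collision search succeeds after about sqrt(2^82) = 2^(82/2) = 2^41 evaluations.
Step 3: Security level = 41 bits.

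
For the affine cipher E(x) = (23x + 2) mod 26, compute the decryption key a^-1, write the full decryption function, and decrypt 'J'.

Step 1: Find a^-1, the modular inverse of 23 mod 26.
Step 2: We need 23 * a^-1 = 1 (mod 26).
Step 3: 23 * 17 = 391 = 15 * 26 + 1, so a^-1 = 17.
Step 4: D(y) = 17(y - 2) mod 26.
Step 5: Apply to 'J' (y = 9): D(9) = 17 * (9 - 2) mod 26 = 17 * 7 mod 26 = 15 -> 'P'.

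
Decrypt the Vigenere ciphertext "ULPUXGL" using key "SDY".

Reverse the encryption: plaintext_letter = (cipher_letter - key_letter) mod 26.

Step 1: Extend key: SDYSDYS
Step 2: Decrypt each letter (c - k) mod 26:
  U(20) - S(18) = (20-18) mod 26 = 2 = C
  L(11) - D(3) = (11-3) mod 26 = 8 = I
  P(15) - Y(24) = (15-24) mod 26 = 17 = R
  U(20) - S(18) = (20-18) mod 26 = 2 = C
  X(23) - D(3) = (23-3) mod 26 = 20 = U
  G(6) - Y(24) = (6-24) mod 26 = 8 = I
  L(11) - S(18) = (11-18) mod 26 = 19 = T
Plaintext: CIRCUIT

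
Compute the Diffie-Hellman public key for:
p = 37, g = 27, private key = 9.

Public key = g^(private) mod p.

Step 1: A = g^a mod p = 27^9 mod 37.
  27^1 mod 37 = 27
  27^2 mod 37 = (27 * 27) mod 37 = 26
  27^3 mod 37 = (26 * 27) mod 37 = 36
  27^4 mod 37 = (36 * 27) mod 37 = 10
  27^5 mod 37 = (10 * 27) mod 37 = 11
  27^6 mod 37 = (11 * 27) mod 37 = 1
  27^7 mod 37 = (1 * 27) mod 37 = 27
  27^8 mod 37 = (27 * 27) mod 37 = 26
  27^9 mod 37 = (26 * 27) mod 37 = 36
Result: A = 36.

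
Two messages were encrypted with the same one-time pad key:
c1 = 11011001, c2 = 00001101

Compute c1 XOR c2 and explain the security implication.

Step 1: c1 XOR c2 = (m1 XOR k) XOR (m2 XOR k).
Step 2: By XOR associativity/commutativity: = m1 XOR m2 XOR k XOR k = m1 XOR m2.
Step 3: 11011001 XOR 00001101 = 11010100 = 212.
Step 4: The key cancels out! An attacker learns m1 XOR m2 = 212, revealing the relationship between plaintexts.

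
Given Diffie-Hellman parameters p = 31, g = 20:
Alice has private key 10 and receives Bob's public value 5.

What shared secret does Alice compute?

Step 1: s = B^a mod p = 5^10 mod 31.
  5^1 mod 31 = 5
  5^2 mod 31 = (5 * 5) mod 31 = 25
  5^3 mod 31 = (25 * 5) mod 31 = 1
  5^4 mod 31 = (1 * 5) mod 31 = 5
  5^5 mod 31 = (5 * 5) mod 31 = 25
  5^6 mod 31 = (25 * 5) mod 31 = 1
  5^7 mod 31 = (1 * 5) mod 31 = 5
  5^8 mod 31 = (5 * 5) mod 31 = 25
  5^9 mod 31 = (25 * 5) mod 31 = 1
  5^10 mod 31 = (1 * 5) mod 31 = 5
Result: shared secret = 5.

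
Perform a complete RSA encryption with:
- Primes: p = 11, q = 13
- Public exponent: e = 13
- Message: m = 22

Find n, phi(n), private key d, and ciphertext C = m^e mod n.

Step 1: n = 11 * 13 = 143.
Step 2: phi(n) = (11-1)(13-1) = 10 * 12 = 120.
Step 3: Find d = 13^(-1) mod 120 = 37.
  Verify: 13 * 37 = 481 = 1 (mod 120).
Step 4: C = 22^13 mod 143 = 22.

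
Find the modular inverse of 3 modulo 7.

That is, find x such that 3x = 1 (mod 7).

Step 1: We need x such that 3 * x = 1 (mod 7).
Step 2: Using the extended Euclidean algorithm or trial:
  3 * 5 = 15 = 2 * 7 + 1.
Step 3: Since 15 mod 7 = 1, the inverse is x = 5.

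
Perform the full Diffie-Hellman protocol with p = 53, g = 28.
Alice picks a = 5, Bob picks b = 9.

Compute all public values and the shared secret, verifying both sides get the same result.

Step 1: A = g^a mod p = 28^5 mod 53 = 49.
Step 2: B = g^b mod p = 28^9 mod 53 = 46.
Step 3: Alice computes s = B^a mod p = 46^5 mod 53 = 47.
Step 4: Bob computes s = A^b mod p = 49^9 mod 53 = 47.
Both sides agree: shared secret = 47.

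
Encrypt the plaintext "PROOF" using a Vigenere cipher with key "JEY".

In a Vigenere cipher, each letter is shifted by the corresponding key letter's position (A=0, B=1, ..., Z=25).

Step 1: Repeat key to match plaintext length:
  Plaintext: PROOF
  Key:       JEYJE
Step 2: Encrypt each letter:
  P(15) + J(9) = (15+9) mod 26 = 24 = Y
  R(17) + E(4) = (17+4) mod 26 = 21 = V
  O(14) + Y(24) = (14+24) mod 26 = 12 = M
  O(14) + J(9) = (14+9) mod 26 = 23 = X
  F(5) + E(4) = (5+4) mod 26 = 9 = J
Ciphertext: YVMXJ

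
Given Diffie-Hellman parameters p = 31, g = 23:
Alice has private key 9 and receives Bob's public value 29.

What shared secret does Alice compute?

Step 1: s = B^a mod p = 29^9 mod 31.
  29^1 mod 31 = 29
  29^2 mod 31 = (29 * 29) mod 31 = 4
  29^3 mod 31 = (4 * 29) mod 31 = 23
  29^4 mod 31 = (23 * 29) mod 31 = 16
  29^5 mod 31 = (16 * 29) mod 31 = 30
  29^6 mod 31 = (30 * 29) mod 31 = 2
  29^7 mod 31 = (2 * 29) mod 31 = 27
  29^8 mod 31 = (27 * 29) mod 31 = 8
  29^9 mod 31 = (8 * 29) mod 31 = 15
Result: shared secret = 15.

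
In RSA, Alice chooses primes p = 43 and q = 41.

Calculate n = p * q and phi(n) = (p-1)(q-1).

Step 1: n = p * q = 43 * 41 = 1763.
Step 2: phi(n) = (p-1)(q-1) = 42 * 40 = 1680.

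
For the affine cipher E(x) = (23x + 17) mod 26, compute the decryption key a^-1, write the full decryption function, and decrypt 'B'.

Step 1: Find a^-1, the modular inverse of 23 mod 26.
Step 2: We need 23 * a^-1 = 1 (mod 26).
Step 3: 23 * 17 = 391 = 15 * 26 + 1, so a^-1 = 17.
Step 4: D(y) = 17(y - 17) mod 26.
Step 5: Apply to 'B' (y = 1): D(1) = 17 * (1 - 17) mod 26 = 17 * -16 mod 26 = 14 -> 'O'.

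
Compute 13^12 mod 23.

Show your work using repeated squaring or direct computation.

Step 1: Compute 13^12 mod 23 step by step, reducing modulo 23 at each step.
  13^1 mod 23 = 13
  13^2 mod 23 = (13 * 13) mod 23 = 8
  13^3 mod 23 = (8 * 13) mod 23 = 12
  13^4 mod 23 = (12 * 13) mod 23 = 18
  13^5 mod 23 = (18 * 13) mod 23 = 4
  13^6 mod 23 = (4 * 13) mod 23 = 6
  13^7 mod 23 = (6 * 13) mod 23 = 9
  13^8 mod 23 = (9 * 13) mod 23 = 2
  13^9 mod 23 = (2 * 13) mod 23 = 3
  13^10 mod 23 = (3 * 13) mod 23 = 16
  13^11 mod 23 = (16 * 13) mod 23 = 1
  13^12 mod 23 = (1 * 13) mod 23 = 13
Step 2: Result = 13.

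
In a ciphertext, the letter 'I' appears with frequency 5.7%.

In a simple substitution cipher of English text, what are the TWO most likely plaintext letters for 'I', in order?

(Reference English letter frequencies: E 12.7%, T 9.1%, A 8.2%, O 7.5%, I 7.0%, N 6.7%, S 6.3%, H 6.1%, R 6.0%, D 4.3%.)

Step 1: Observed frequency of 'I' is 5.7%.
Step 2: Compute distances to each reference frequency and sort:
  R (6.0%): difference = 0.3% <-- BEST
  H (6.1%): difference = 0.4% <-- RUNNER-UP
  S (6.3%): difference = 0.6%
  N (6.7%): difference = 1.0%
  I (7.0%): difference = 1.3%
Step 3: Most likely is 'R' (6.0%, diff 0.3%); second most likely is 'H' (6.1%, diff 0.4%).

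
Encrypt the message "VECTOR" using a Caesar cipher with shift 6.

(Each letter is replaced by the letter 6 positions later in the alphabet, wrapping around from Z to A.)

Step 1: For each letter, shift forward by 6 positions (mod 26).
  V (position 21) -> position (21+6) mod 26 = 1 -> B
  E (position 4) -> position (4+6) mod 26 = 10 -> K
  C (position 2) -> position (2+6) mod 26 = 8 -> I
  T (position 19) -> position (19+6) mod 26 = 25 -> Z
  O (position 14) -> position (14+6) mod 26 = 20 -> U
  R (position 17) -> position (17+6) mod 26 = 23 -> X
Result: BKIZUX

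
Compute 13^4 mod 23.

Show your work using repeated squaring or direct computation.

Step 1: Compute 13^4 mod 23 step by step, reducing modulo 23 at each step.
  13^1 mod 23 = 13
  13^2 mod 23 = (13 * 13) mod 23 = 8
  13^3 mod 23 = (8 * 13) mod 23 = 12
  13^4 mod 23 = (12 * 13) mod 23 = 18
Step 2: Result = 18.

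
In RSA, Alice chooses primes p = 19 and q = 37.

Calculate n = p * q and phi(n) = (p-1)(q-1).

Step 1: n = p * q = 19 * 37 = 703.
Step 2: phi(n) = (p-1)(q-1) = 18 * 36 = 648.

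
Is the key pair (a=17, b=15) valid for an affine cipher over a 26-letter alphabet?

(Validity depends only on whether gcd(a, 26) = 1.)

Step 1: Compute gcd(17, 26).
Step 2: gcd(17, 26) = 1.
Since gcd = 1, 17 is coprime with 26, so it is a valid key.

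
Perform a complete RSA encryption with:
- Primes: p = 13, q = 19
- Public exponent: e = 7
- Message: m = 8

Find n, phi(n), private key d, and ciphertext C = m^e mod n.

Step 1: n = 13 * 19 = 247.
Step 2: phi(n) = (13-1)(19-1) = 12 * 18 = 216.
Step 3: Find d = 7^(-1) mod 216 = 31.
  Verify: 7 * 31 = 217 = 1 (mod 216).
Step 4: C = 8^7 mod 247 = 122.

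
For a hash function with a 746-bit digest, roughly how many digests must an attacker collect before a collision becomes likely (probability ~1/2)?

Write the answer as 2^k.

Step 1: The birthday paradox gives collision probability ~50% after sqrt(2^n) = 2^(n/2) hashes.
Step 2: For 746-bit output: 2^(746/2) = 2^373.
Step 3: Approximately 2^373 hash computations needed.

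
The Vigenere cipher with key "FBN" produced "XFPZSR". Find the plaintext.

Step 1: Extend key: FBNFBN
Step 2: Decrypt each letter (c - k) mod 26:
  X(23) - F(5) = (23-5) mod 26 = 18 = S
  F(5) - B(1) = (5-1) mod 26 = 4 = E
  P(15) - N(13) = (15-13) mod 26 = 2 = C
  Z(25) - F(5) = (25-5) mod 26 = 20 = U
  S(18) - B(1) = (18-1) mod 26 = 17 = R
  R(17) - N(13) = (17-13) mod 26 = 4 = E
Plaintext: SECURE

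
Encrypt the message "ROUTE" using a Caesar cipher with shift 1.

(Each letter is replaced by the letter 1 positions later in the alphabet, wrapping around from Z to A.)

Step 1: For each letter, shift forward by 1 positions (mod 26).
  R (position 17) -> position (17+1) mod 26 = 18 -> S
  O (position 14) -> position (14+1) mod 26 = 15 -> P
  U (position 20) -> position (20+1) mod 26 = 21 -> V
  T (position 19) -> position (19+1) mod 26 = 20 -> U
  E (position 4) -> position (4+1) mod 26 = 5 -> F
Result: SPVUF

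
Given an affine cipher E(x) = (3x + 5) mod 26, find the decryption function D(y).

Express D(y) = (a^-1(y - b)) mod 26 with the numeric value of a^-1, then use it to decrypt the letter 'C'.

Step 1: Find a^-1, the modular inverse of 3 mod 26.
Step 2: We need 3 * a^-1 = 1 (mod 26).
Step 3: 3 * 9 = 27 = 1 * 26 + 1, so a^-1 = 9.
Step 4: D(y) = 9(y - 5) mod 26.
Step 5: Apply to 'C' (y = 2): D(2) = 9 * (2 - 5) mod 26 = 9 * -3 mod 26 = 25 -> 'Z'.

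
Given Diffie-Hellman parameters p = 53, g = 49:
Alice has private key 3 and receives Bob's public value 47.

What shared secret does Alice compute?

Step 1: s = B^a mod p = 47^3 mod 53.
  47^1 mod 53 = 47
  47^2 mod 53 = (47 * 47) mod 53 = 36
  47^3 mod 53 = (36 * 47) mod 53 = 49
Result: shared secret = 49.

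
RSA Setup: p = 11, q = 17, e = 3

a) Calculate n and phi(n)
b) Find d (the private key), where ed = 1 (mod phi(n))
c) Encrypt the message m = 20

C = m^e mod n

Step 1: n = 11 * 17 = 187.
Step 2: phi(n) = (11-1)(17-1) = 10 * 16 = 160.
Step 3: Find d = 3^(-1) mod 160 = 107.
  Verify: 3 * 107 = 321 = 1 (mod 160).
Step 4: C = 20^3 mod 187 = 146.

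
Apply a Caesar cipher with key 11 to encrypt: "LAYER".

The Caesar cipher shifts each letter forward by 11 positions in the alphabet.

Step 1: For each letter, shift forward by 11 positions (mod 26).
  L (position 11) -> position (11+11) mod 26 = 22 -> W
  A (position 0) -> position (0+11) mod 26 = 11 -> L
  Y (position 24) -> position (24+11) mod 26 = 9 -> J
  E (position 4) -> position (4+11) mod 26 = 15 -> P
  R (position 17) -> position (17+11) mod 26 = 2 -> C
Result: WLJPC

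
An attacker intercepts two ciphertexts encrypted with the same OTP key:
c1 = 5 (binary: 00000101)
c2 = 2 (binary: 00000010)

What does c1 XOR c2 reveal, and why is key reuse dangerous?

Step 1: c1 XOR c2 = (m1 XOR k) XOR (m2 XOR k).
Step 2: By XOR associativity/commutativity: = m1 XOR m2 XOR k XOR k = m1 XOR m2.
Step 3: 00000101 XOR 00000010 = 00000111 = 7.
Step 4: The key cancels out! An attacker learns m1 XOR m2 = 7, revealing the relationship between plaintexts.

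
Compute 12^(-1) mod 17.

Step 1: We need x such that 12 * x = 1 (mod 17).
Step 2: Using the extended Euclidean algorithm or trial:
  12 * 10 = 120 = 7 * 17 + 1.
Step 3: Since 120 mod 17 = 1, the inverse is x = 10.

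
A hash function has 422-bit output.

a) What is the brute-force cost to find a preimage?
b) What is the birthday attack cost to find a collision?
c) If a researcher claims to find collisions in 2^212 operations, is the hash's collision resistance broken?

Step 1: Preimage resistance requires brute-force of 2^422 operations.
Step 2: Collision resistance (birthday bound) = 2^(422/2) = 2^211.
Step 3: The claimed attack costs 2^212 operations.
Step 4: Since 2^212 >= 2^211, the claimed attack is no faster than the generic birthday attack, so this does not break collision resistance.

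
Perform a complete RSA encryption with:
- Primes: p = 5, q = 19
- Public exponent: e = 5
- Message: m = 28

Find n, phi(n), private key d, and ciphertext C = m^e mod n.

Step 1: n = 5 * 19 = 95.
Step 2: phi(n) = (5-1)(19-1) = 4 * 18 = 72.
Step 3: Find d = 5^(-1) mod 72 = 29.
  Verify: 5 * 29 = 145 = 1 (mod 72).
Step 4: C = 28^5 mod 95 = 73.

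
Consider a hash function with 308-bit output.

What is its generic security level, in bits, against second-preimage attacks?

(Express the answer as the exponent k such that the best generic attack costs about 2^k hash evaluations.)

Step 1: The hash has a 308-bit output.
Step 2: Second-preimage resistance means: given a specific input x, it should be infeasible to find a different y with h(y) = h(x).
With a 308-bit output, a generic search for a second preimage costs about 2^308 evaluations (each trial matches the fixed target with probability 2^-308).
Step 3: Security level = 308 bits.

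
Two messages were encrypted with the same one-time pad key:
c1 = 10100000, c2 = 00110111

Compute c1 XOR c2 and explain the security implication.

Step 1: c1 XOR c2 = (m1 XOR k) XOR (m2 XOR k).
Step 2: By XOR associativity/commutativity: = m1 XOR m2 XOR k XOR k = m1 XOR m2.
Step 3: 10100000 XOR 00110111 = 10010111 = 151.
Step 4: The key cancels out! An attacker learns m1 XOR m2 = 151, revealing the relationship between plaintexts.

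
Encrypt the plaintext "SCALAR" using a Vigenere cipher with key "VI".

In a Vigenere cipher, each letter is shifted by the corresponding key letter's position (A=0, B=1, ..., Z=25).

Step 1: Repeat key to match plaintext length:
  Plaintext: SCALAR
  Key:       VIVIVI
Step 2: Encrypt each letter:
  S(18) + V(21) = (18+21) mod 26 = 13 = N
  C(2) + I(8) = (2+8) mod 26 = 10 = K
  A(0) + V(21) = (0+21) mod 26 = 21 = V
  L(11) + I(8) = (11+8) mod 26 = 19 = T
  A(0) + V(21) = (0+21) mod 26 = 21 = V
  R(17) + I(8) = (17+8) mod 26 = 25 = Z
Ciphertext: NKVTVZ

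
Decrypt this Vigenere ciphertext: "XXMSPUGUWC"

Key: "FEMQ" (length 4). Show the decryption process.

Step 1: Key 'FEMQ' has length 4. Extended key: FEMQFEMQFE
Step 2: Decrypt each position:
  X(23) - F(5) = 18 = S
  X(23) - E(4) = 19 = T
  M(12) - M(12) = 0 = A
  S(18) - Q(16) = 2 = C
  P(15) - F(5) = 10 = K
  U(20) - E(4) = 16 = Q
  G(6) - M(12) = 20 = U
  U(20) - Q(16) = 4 = E
  W(22) - F(5) = 17 = R
  C(2) - E(4) = 24 = Y
Plaintext: STACKQUERY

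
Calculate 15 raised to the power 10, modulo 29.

Step 1: Compute 15^10 mod 29 step by step, reducing modulo 29 at each step.
  15^1 mod 29 = 15
  15^2 mod 29 = (15 * 15) mod 29 = 22
  15^3 mod 29 = (22 * 15) mod 29 = 11
  15^4 mod 29 = (11 * 15) mod 29 = 20
  15^5 mod 29 = (20 * 15) mod 29 = 10
  15^6 mod 29 = (10 * 15) mod 29 = 5
  15^7 mod 29 = (5 * 15) mod 29 = 17
  15^8 mod 29 = (17 * 15) mod 29 = 23
  15^9 mod 29 = (23 * 15) mod 29 = 26
  15^10 mod 29 = (26 * 15) mod 29 = 13
Step 2: Result = 13.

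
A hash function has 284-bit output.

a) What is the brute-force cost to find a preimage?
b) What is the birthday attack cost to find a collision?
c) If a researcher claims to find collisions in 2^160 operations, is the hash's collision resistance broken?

Step 1: Preimage resistance requires brute-force of 2^284 operations.
Step 2: Collision resistance (birthday bound) = 2^(284/2) = 2^142.
Step 3: The claimed attack costs 2^160 operations.
Step 4: Since 2^160 >= 2^142, the claimed attack is no faster than the generic birthday attack, so this does not break collision resistance.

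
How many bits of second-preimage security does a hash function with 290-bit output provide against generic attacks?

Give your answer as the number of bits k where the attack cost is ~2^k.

Step 1: The hash has a 290-bit output.
Step 2: Second-preimage resistance means: given a specific input x, it should be infeasible to find a different y with h(y) = h(x).
With a 290-bit output, a generic search for a second preimage costs about 2^290 evaluations (each trial matches the fixed target with probability 2^-290).
Step 3: Security level = 290 bits.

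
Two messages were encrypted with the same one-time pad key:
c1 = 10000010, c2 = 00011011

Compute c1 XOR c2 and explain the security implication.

Step 1: c1 XOR c2 = (m1 XOR k) XOR (m2 XOR k).
Step 2: By XOR associativity/commutativity: = m1 XOR m2 XOR k XOR k = m1 XOR m2.
Step 3: 10000010 XOR 00011011 = 10011001 = 153.
Step 4: The key cancels out! An attacker learns m1 XOR m2 = 153, revealing the relationship between plaintexts.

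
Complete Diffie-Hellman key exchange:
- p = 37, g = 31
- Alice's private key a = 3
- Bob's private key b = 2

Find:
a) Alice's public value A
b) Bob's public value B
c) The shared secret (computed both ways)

Step 1: A = g^a mod p = 31^3 mod 37 = 6.
Step 2: B = g^b mod p = 31^2 mod 37 = 36.
Step 3: Alice computes s = B^a mod p = 36^3 mod 37 = 36.
Step 4: Bob computes s = A^b mod p = 6^2 mod 37 = 36.
Both sides agree: shared secret = 36.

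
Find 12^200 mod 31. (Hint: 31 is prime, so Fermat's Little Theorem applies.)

Step 1: Since 31 is prime, by Fermat's Little Theorem: 12^30 = 1 (mod 31).
Step 2: Reduce exponent: 200 mod 30 = 20.
Step 3: So 12^200 = 12^20 (mod 31).
Step 4: 12^20 mod 31 = 5.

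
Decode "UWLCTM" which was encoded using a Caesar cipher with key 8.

Step 1: Reverse the shift by subtracting 8 from each letter position.
  U (position 20) -> position (20-8) mod 26 = 12 -> M
  W (position 22) -> position (22-8) mod 26 = 14 -> O
  L (position 11) -> position (11-8) mod 26 = 3 -> D
  C (position 2) -> position (2-8) mod 26 = 20 -> U
  T (position 19) -> position (19-8) mod 26 = 11 -> L
  M (position 12) -> position (12-8) mod 26 = 4 -> E
Decrypted message: MODULE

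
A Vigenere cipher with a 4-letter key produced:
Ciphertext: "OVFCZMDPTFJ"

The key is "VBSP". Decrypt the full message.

Step 1: Key 'VBSP' has length 4. Extended key: VBSPVBSPVBS
Step 2: Decrypt each position:
  O(14) - V(21) = 19 = T
  V(21) - B(1) = 20 = U
  F(5) - S(18) = 13 = N
  C(2) - P(15) = 13 = N
  Z(25) - V(21) = 4 = E
  M(12) - B(1) = 11 = L
  D(3) - S(18) = 11 = L
  P(15) - P(15) = 0 = A
  T(19) - V(21) = 24 = Y
  F(5) - B(1) = 4 = E
  J(9) - S(18) = 17 = R
Plaintext: TUNNELLAYER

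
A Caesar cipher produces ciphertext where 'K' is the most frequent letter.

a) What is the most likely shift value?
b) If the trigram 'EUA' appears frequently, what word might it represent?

Step 1: In English, 'E' is the most frequent letter (12.7%).
Step 2: The most frequent ciphertext letter is 'K' (position 10).
Step 3: Shift = (10 - 4) mod 26 = 6.
Step 4: Decrypt 'EUA' by shifting back 6:
  E -> Y
  U -> O
  A -> U
Step 5: 'EUA' decrypts to 'YOU'.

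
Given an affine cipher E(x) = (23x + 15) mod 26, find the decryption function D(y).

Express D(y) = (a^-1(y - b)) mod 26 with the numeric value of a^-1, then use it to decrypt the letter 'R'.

Step 1: Find a^-1, the modular inverse of 23 mod 26.
Step 2: We need 23 * a^-1 = 1 (mod 26).
Step 3: 23 * 17 = 391 = 15 * 26 + 1, so a^-1 = 17.
Step 4: D(y) = 17(y - 15) mod 26.
Step 5: Apply to 'R' (y = 17): D(17) = 17 * (17 - 15) mod 26 = 17 * 2 mod 26 = 8 -> 'I'.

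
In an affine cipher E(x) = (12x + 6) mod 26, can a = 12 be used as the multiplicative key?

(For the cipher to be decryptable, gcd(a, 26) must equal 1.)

Step 1: Compute gcd(12, 26).
Step 2: gcd(12, 26) = 2.
Since gcd = 2 != 1, 12 shares a common factor with 26, so it cannot be used.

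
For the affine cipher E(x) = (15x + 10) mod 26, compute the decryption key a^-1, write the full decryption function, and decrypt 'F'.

Step 1: Find a^-1, the modular inverse of 15 mod 26.
Step 2: We need 15 * a^-1 = 1 (mod 26).
Step 3: 15 * 7 = 105 = 4 * 26 + 1, so a^-1 = 7.
Step 4: D(y) = 7(y - 10) mod 26.
Step 5: Apply to 'F' (y = 5): D(5) = 7 * (5 - 10) mod 26 = 7 * -5 mod 26 = 17 -> 'R'.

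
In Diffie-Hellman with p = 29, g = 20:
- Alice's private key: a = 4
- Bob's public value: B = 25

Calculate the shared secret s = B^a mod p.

Step 1: s = B^a mod p = 25^4 mod 29.
  25^1 mod 29 = 25
  25^2 mod 29 = (25 * 25) mod 29 = 16
  25^3 mod 29 = (16 * 25) mod 29 = 23
  25^4 mod 29 = (23 * 25) mod 29 = 24
Result: shared secret = 24.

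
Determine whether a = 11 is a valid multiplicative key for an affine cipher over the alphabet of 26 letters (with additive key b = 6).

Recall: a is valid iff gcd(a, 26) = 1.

Step 1: Compute gcd(11, 26).
Step 2: gcd(11, 26) = 1.
Since gcd = 1, 11 is coprime with 26, so it is a valid key.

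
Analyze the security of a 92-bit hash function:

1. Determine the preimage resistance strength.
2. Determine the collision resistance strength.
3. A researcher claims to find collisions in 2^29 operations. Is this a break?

Step 1: Preimage resistance requires brute-force of 2^92 operations.
Step 2: Collision resistance (birthday bound) = 2^(92/2) = 2^46.
Step 3: The claimed attack costs 2^29 operations.
Step 4: Since 2^29 < 2^46, the claimed attack beats the generic birthday bound, so collision resistance is broken.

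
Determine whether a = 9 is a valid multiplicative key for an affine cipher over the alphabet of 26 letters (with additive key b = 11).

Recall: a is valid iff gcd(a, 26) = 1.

Step 1: Compute gcd(9, 26).
Step 2: gcd(9, 26) = 1.
Since gcd = 1, 9 is coprime with 26, so it is a valid key.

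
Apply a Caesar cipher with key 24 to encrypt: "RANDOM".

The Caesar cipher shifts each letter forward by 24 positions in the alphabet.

Step 1: For each letter, shift forward by 24 positions (mod 26).
  R (position 17) -> position (17+24) mod 26 = 15 -> P
  A (position 0) -> position (0+24) mod 26 = 24 -> Y
  N (position 13) -> position (13+24) mod 26 = 11 -> L
  D (position 3) -> position (3+24) mod 26 = 1 -> B
  O (position 14) -> position (14+24) mod 26 = 12 -> M
  M (position 12) -> position (12+24) mod 26 = 10 -> K
Result: PYLBMK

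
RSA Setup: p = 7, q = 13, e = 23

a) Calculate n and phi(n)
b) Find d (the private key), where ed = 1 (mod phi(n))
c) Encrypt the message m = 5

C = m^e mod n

Step 1: n = 7 * 13 = 91.
Step 2: phi(n) = (7-1)(13-1) = 6 * 12 = 72.
Step 3: Find d = 23^(-1) mod 72 = 47.
  Verify: 23 * 47 = 1081 = 1 (mod 72).
Step 4: C = 5^23 mod 91 = 73.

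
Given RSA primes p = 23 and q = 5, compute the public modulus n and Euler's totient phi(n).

Step 1: n = p * q = 23 * 5 = 115.
Step 2: phi(n) = (p-1)(q-1) = 22 * 4 = 88.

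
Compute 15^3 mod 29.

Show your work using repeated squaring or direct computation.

Step 1: Compute 15^3 mod 29 step by step, reducing modulo 29 at each step.
  15^1 mod 29 = 15
  15^2 mod 29 = (15 * 15) mod 29 = 22
  15^3 mod 29 = (22 * 15) mod 29 = 11
Step 2: Result = 11.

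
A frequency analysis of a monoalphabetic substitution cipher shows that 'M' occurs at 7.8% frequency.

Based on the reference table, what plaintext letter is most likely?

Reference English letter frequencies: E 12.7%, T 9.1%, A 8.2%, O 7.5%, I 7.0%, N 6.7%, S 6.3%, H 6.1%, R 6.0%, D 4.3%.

Step 1: The observed frequency is 7.8%.
Step 2: Compare with English frequencies:
  E: 12.7% (difference: 4.9%)
  T: 9.1% (difference: 1.3%)
  A: 8.2% (difference: 0.4%)
  O: 7.5% (difference: 0.3%) <-- closest
  I: 7.0% (difference: 0.8%)
  N: 6.7% (difference: 1.1%)
  S: 6.3% (difference: 1.5%)
  H: 6.1% (difference: 1.7%)
  R: 6.0% (difference: 1.8%)
  D: 4.3% (difference: 3.5%)
Step 3: 'M' most likely represents 'O' (frequency 7.5%).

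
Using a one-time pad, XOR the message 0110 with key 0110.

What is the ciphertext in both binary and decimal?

Step 1: Write out the XOR operation bit by bit:
  Message: 0110
  Key:     0110
  XOR:     0000
Step 2: Convert to decimal: 0000 = 0.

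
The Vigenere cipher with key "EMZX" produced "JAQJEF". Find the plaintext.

Step 1: Extend key: EMZXEM
Step 2: Decrypt each letter (c - k) mod 26:
  J(9) - E(4) = (9-4) mod 26 = 5 = F
  A(0) - M(12) = (0-12) mod 26 = 14 = O
  Q(16) - Z(25) = (16-25) mod 26 = 17 = R
  J(9) - X(23) = (9-23) mod 26 = 12 = M
  E(4) - E(4) = (4-4) mod 26 = 0 = A
  F(5) - M(12) = (5-12) mod 26 = 19 = T
Plaintext: FORMAT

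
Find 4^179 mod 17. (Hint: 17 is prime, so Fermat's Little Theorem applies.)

Step 1: Since 17 is prime, by Fermat's Little Theorem: 4^16 = 1 (mod 17).
Step 2: Reduce exponent: 179 mod 16 = 3.
Step 3: So 4^179 = 4^3 (mod 17).
Step 4: 4^3 mod 17 = 13.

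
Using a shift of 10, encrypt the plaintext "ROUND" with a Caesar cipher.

Step 1: For each letter, shift forward by 10 positions (mod 26).
  R (position 17) -> position (17+10) mod 26 = 1 -> B
  O (position 14) -> position (14+10) mod 26 = 24 -> Y
  U (position 20) -> position (20+10) mod 26 = 4 -> E
  N (position 13) -> position (13+10) mod 26 = 23 -> X
  D (position 3) -> position (3+10) mod 26 = 13 -> N
Result: BYEXN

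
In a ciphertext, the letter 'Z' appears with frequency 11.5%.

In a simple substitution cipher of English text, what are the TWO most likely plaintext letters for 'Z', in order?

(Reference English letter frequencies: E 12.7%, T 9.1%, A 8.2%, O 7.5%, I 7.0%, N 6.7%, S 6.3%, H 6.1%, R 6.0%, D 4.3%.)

Step 1: Observed frequency of 'Z' is 11.5%.
Step 2: Compute distances to each reference frequency and sort:
  E (12.7%): difference = 1.2% <-- BEST
  T (9.1%): difference = 2.4% <-- RUNNER-UP
  A (8.2%): difference = 3.3%
  O (7.5%): difference = 4.0%
  I (7.0%): difference = 4.5%
Step 3: Most likely is 'E' (12.7%, diff 1.2%); second most likely is 'T' (9.1%, diff 2.4%).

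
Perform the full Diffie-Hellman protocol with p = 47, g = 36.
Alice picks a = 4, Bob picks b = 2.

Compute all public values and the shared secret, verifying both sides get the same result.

Step 1: A = g^a mod p = 36^4 mod 47 = 24.
Step 2: B = g^b mod p = 36^2 mod 47 = 27.
Step 3: Alice computes s = B^a mod p = 27^4 mod 47 = 12.
Step 4: Bob computes s = A^b mod p = 24^2 mod 47 = 12.
Both sides agree: shared secret = 12.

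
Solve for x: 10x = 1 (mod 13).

Step 1: We need x such that 10 * x = 1 (mod 13).
Step 2: Using the extended Euclidean algorithm or trial:
  10 * 4 = 40 = 3 * 13 + 1.
Step 3: Since 40 mod 13 = 1, the inverse is x = 4.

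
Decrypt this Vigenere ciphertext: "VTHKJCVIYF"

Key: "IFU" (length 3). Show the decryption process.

Step 1: Key 'IFU' has length 3. Extended key: IFUIFUIFUI
Step 2: Decrypt each position:
  V(21) - I(8) = 13 = N
  T(19) - F(5) = 14 = O
  H(7) - U(20) = 13 = N
  K(10) - I(8) = 2 = C
  J(9) - F(5) = 4 = E
  C(2) - U(20) = 8 = I
  V(21) - I(8) = 13 = N
  I(8) - F(5) = 3 = D
  Y(24) - U(20) = 4 = E
  F(5) - I(8) = 23 = X
Plaintext: NONCEINDEX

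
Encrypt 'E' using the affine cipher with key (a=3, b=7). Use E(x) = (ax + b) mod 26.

Step 1: Convert 'E' to number: x = 4.
Step 2: E(4) = (3 * 4 + 7) mod 26 = 19 mod 26 = 19.
Step 3: Convert 19 back to letter: T.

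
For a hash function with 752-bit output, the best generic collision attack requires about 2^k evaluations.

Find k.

Step 1: The hash has a 752-bit output.
Step 2: Collision resistance means it should be infeasible to find any x != y with h(x) = h(y).
By the birthday bound, a generic collision search succeeds after about sqrt(2^752) = 2^(752/2) = 2^376 evaluations.
Step 3: Security level = 376 bits.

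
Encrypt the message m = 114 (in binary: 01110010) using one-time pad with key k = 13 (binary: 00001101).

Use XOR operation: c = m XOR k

Step 1: Write out the XOR operation bit by bit:
  Message: 01110010
  Key:     00001101
  XOR:     01111111
Step 2: Convert to decimal: 01111111 = 127.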